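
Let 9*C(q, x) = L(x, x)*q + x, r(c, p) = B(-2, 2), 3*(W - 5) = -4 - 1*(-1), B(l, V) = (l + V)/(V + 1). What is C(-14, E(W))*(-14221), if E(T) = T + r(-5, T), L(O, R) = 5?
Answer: 312862/3 ≈ 1.0429e+5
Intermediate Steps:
B(l, V) = (V + l)/(1 + V)
W = 4 (W = 5 + (-4 - 1*(-1))/3 = 5 + (-4 + 1)/3 = 5 + (⅓)*(-3) = 5 - 1 = 4)
r(c, p) = 0 (r(c, p) = (2 - 2)/(1 + 2) = 0/3 = (⅓)*0 = 0)
E(T) = T (E(T) = T + 0 = T)
C(q, x) = x/9 + 5*q/9 (C(q, x) = (5*q + x)/9 = (x + 5*q)/9 = x/9 + 5*q/9)
C(-14, E(W))*(-14221) = ((⅑)*4 + (5/9)*(-14))*(-14221) = (4/9 - 70/9)*(-14221) = -22/3*(-14221) = 312862/3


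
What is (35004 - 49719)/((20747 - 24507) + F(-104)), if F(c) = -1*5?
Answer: 981/251 ≈ 3.9084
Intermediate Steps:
F(c) = -5
(35004 - 49719)/((20747 - 24507) + F(-104)) = (35004 - 49719)/((20747 - 24507) - 5) = -14715/(-3760 - 5) = -14715/(-3765) = -14715*(-1/3765) = 981/251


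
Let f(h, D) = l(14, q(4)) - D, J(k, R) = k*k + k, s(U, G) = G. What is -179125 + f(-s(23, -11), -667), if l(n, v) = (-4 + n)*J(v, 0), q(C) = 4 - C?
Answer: -178458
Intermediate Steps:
J(k, R) = k + k**2 (J(k, R) = k**2 + k = k + k**2)
l(n, v) = v*(1 + v)*(-4 + n) (l(n, v) = (-4 + n)*(v*(1 + v)) = v*(1 + v)*(-4 + n))
f(h, D) = -D (f(h, D) = (4 - 1*4)*(1 + (4 - 1*4))*(-4 + 14) - D = (4 - 4)*(1 + (4 - 4))*10 - D = 0*(1 + 0)*10 - D = 0*1*10 - D = 0 - D = -D)
-179125 + f(-s(23, -11), -667) = -179125 - 1*(-667) = -179125 + 667 = -178458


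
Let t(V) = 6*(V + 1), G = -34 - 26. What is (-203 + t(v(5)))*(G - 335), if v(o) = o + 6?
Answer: 51745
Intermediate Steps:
v(o) = 6 + o
G = -60
t(V) = 6 + 6*V (t(V) = 6*(1 + V) = 6 + 6*V)
(-203 + t(v(5)))*(G - 335) = (-203 + (6 + 6*(6 + 5)))*(-60 - 335) = (-203 + (6 + 6*11))*(-395) = (-203 + (6 + 66))*(-395) = (-203 + 72)*(-395) = -131*(-395) = 51745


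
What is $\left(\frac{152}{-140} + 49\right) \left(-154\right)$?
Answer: $- \frac{36894}{5} \approx -7378.8$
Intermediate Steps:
$\left(\frac{152}{-140} + 49\right) \left(-154\right) = \left(152 \left(- \frac{1}{140}\right) + 49\right) \left(-154\right) = \left(- \frac{38}{35} + 49\right) \left(-154\right) = \frac{1677}{35} \left(-154\right) = - \frac{36894}{5}$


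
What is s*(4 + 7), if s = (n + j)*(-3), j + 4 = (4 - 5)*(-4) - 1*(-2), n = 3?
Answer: -165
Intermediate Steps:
j = 2 (j = -4 + ((4 - 5)*(-4) - 1*(-2)) = -4 + (-1*(-4) + 2) = -4 + (4 + 2) = -4 + 6 = 2)
s = -15 (s = (3 + 2)*(-3) = 5*(-3) = -15)
s*(4 + 7) = -15*(4 + 7) = -15*11 = -165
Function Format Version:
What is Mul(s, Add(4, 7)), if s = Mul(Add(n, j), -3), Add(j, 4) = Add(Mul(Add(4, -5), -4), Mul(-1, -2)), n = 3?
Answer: -165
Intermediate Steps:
j = 2 (j = Add(-4, Add(Mul(Add(4, -5), -4), Mul(-1, -2))) = Add(-4, Add(Mul(-1, -4), 2)) = Add(-4, Add(4, 2)) = Add(-4, 6) = 2)
s = -15 (s = Mul(Add(3, 2), -3) = Mul(5, -3) = -15)
Mul(s, Add(4, 7)) = Mul(-15, Add(4, 7)) = Mul(-15, 11) = -165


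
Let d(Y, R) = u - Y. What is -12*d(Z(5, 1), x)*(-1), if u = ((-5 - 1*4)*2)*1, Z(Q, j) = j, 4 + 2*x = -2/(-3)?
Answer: -228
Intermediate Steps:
x = -5/3 (x = -2 + (-2/(-3))/2 = -2 + (-2*(-⅓))/2 = -2 + (½)*(⅔) = -2 + ⅓ = -5/3 ≈ -1.6667)
u = -18 (u = ((-5 - 4)*2)*1 = -9*2*1 = -18*1 = -18)
d(Y, R) = -18 - Y
-12*d(Z(5, 1), x)*(-1) = -12*(-18 - 1*1)*(-1) = -12*(-18 - 1)*(-1) = -12*(-19)*(-1) = 228*(-1) = -228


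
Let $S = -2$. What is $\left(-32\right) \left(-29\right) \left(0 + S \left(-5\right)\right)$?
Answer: $9280$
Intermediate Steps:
$\left(-32\right) \left(-29\right) \left(0 + S \left(-5\right)\right) = \left(-32\right) \left(-29\right) \left(0 - -10\right) = 928 \left(0 + 10\right) = 928 \cdot 10 = 9280$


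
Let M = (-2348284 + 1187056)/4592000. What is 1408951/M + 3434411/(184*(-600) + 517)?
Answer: -177734084651038177/31899804081 ≈ -5.5716e+6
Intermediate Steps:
M = -290307/1148000 (M = -1161228*1/4592000 = -290307/1148000 ≈ -0.25288)
1408951/M + 3434411/(184*(-600) + 517) = 1408951/(-290307/1148000) + 3434411/(184*(-600) + 517) = 1408951*(-1148000/290307) + 3434411/(-110400 + 517) = -1617475748000/290307 + 3434411/(-109883) = -1617475748000/290307 + 3434411*(-1/109883) = -1617475748000/290307 - 3434411/109883 = -177734084651038177/31899804081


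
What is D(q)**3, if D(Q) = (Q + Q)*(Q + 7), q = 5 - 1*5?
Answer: 0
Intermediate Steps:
q = 0 (q = 5 - 5 = 0)
D(Q) = 2*Q*(7 + Q) (D(Q) = (2*Q)*(7 + Q) = 2*Q*(7 + Q))
D(q)**3 = (2*0*(7 + 0))**3 = (2*0*7)**3 = 0**3 = 0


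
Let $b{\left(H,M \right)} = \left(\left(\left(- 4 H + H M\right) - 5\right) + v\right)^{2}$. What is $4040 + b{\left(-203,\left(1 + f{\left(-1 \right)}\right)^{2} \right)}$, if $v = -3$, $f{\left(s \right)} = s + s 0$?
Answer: $650456$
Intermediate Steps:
$f{\left(s \right)} = s$ ($f{\left(s \right)} = s + 0 = s$)
$b{\left(H,M \right)} = \left(-8 - 4 H + H M\right)^{2}$ ($b{\left(H,M \right)} = \left(\left(\left(- 4 H + H M\right) - 5\right) - 3\right)^{2} = \left(\left(-5 - 4 H + H M\right) - 3\right)^{2} = \left(-8 - 4 H + H M\right)^{2}$)
$4040 + b{\left(-203,\left(1 + f{\left(-1 \right)}\right)^{2} \right)} = 4040 + \left(8 + 4 \left(-203\right) - - 203 \left(1 - 1\right)^{2}\right)^{2} = 4040 + \left(8 - 812 - - 203 \cdot 0^{2}\right)^{2} = 4040 + \left(8 - 812 - \left(-203\right) 0\right)^{2} = 4040 + \left(8 - 812 + 0\right)^{2} = 4040 + \left(-804\right)^{2} = 4040 + 646416 = 650456$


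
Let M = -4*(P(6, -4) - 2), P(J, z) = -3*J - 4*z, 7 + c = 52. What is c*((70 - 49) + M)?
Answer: 1665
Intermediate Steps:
c = 45 (c = -7 + 52 = 45)
P(J, z) = -4*z - 3*J
M = 16 (M = -4*((-4*(-4) - 3*6) - 2) = -4*((16 - 18) - 2) = -4*(-2 - 2) = -4*(-4) = 16)
c*((70 - 49) + M) = 45*((70 - 49) + 16) = 45*(21 + 16) = 45*37 = 1665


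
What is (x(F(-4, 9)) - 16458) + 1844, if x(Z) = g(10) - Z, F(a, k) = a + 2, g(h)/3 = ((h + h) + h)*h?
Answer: -13712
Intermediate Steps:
g(h) = 9*h**2 (g(h) = 3*(((h + h) + h)*h) = 3*((2*h + h)*h) = 3*((3*h)*h) = 3*(3*h**2) = 9*h**2)
F(a, k) = 2 + a
x(Z) = 900 - Z (x(Z) = 9*10**2 - Z = 9*100 - Z = 900 - Z)
(x(F(-4, 9)) - 16458) + 1844 = ((900 - (2 - 4)) - 16458) + 1844 = ((900 - 1*(-2)) - 16458) + 1844 = ((900 + 2) - 16458) + 1844 = (902 - 16458) + 1844 = -15556 + 1844 = -13712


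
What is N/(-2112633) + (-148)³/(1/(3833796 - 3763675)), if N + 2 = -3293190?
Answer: -480238867807985464/2112633 ≈ -2.2732e+11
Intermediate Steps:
N = -3293192 (N = -2 - 3293190 = -3293192)
N/(-2112633) + (-148)³/(1/(3833796 - 3763675)) = -3293192/(-2112633) + (-148)³/(1/(3833796 - 3763675)) = -3293192*(-1/2112633) - 3241792/(1/70121) = 3293192/2112633 - 3241792/1/70121 = 3293192/2112633 - 3241792*70121 = 3293192/2112633 - 227317696832 = -480238867807985464/2112633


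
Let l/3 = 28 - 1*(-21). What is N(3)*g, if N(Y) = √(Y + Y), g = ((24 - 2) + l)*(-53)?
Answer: -8957*√6 ≈ -21940.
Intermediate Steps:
l = 147 (l = 3*(28 - 1*(-21)) = 3*(28 + 21) = 3*49 = 147)
g = -8957 (g = ((24 - 2) + 147)*(-53) = (22 + 147)*(-53) = 169*(-53) = -8957)
N(Y) = √2*√Y (N(Y) = √(2*Y) = √2*√Y)
N(3)*g = (√2*√3)*(-8957) = √6*(-8957) = -8957*√6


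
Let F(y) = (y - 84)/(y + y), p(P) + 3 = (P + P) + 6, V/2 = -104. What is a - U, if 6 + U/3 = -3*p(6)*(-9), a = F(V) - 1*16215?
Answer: -1810775/104 ≈ -17411.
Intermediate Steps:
V = -208 (V = 2*(-104) = -208)
p(P) = 3 + 2*P (p(P) = -3 + ((P + P) + 6) = -3 + (2*P + 6) = -3 + (6 + 2*P) = 3 + 2*P)
F(y) = (-84 + y)/(2*y) (F(y) = (-84 + y)/((2*y)) = (-84 + y)*(1/(2*y)) = (-84 + y)/(2*y))
a = -1686287/104 (a = (½)*(-84 - 208)/(-208) - 1*16215 = (½)*(-1/208)*(-292) - 16215 = 73/104 - 16215 = -1686287/104 ≈ -16214.)
U = 1197 (U = -18 + 3*(-3*(3 + 2*6)*(-9)) = -18 + 3*(-3*(3 + 12)*(-9)) = -18 + 3*(-3*15*(-9)) = -18 + 3*(-45*(-9)) = -18 + 3*405 = -18 + 1215 = 1197)
a - U = -1686287/104 - 1*1197 = -1686287/104 - 1197 = -1810775/104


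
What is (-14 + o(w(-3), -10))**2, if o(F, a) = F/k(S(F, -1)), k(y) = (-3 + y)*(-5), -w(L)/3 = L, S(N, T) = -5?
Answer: 303601/1600 ≈ 189.75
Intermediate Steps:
w(L) = -3*L
k(y) = 15 - 5*y
o(F, a) = F/40 (o(F, a) = F/(15 - 5*(-5)) = F/(15 + 25) = F/40)
(-14 + o(w(-3), -10))**2 = (-14 + (-3*(-3))/40)**2 = (-14 + (1/40)*9)**2 = (-14 + 9/40)**2 = (-551/40)**2 = 303601/1600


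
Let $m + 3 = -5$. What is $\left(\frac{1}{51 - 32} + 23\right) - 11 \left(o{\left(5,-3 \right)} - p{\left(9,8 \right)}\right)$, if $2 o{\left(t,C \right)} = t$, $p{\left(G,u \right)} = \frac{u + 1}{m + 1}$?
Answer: $- \frac{4945}{266} \approx -18.59$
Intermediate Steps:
$m = -8$ ($m = -3 - 5 = -8$)
$p{\left(G,u \right)} = - \frac{1}{7} - \frac{u}{7}$ ($p{\left(G,u \right)} = \frac{u + 1}{-8 + 1} = \frac{1 + u}{-7} = \left(1 + u\right) \left(- \frac{1}{7}\right) = - \frac{1}{7} - \frac{u}{7}$)
$o{\left(t,C \right)} = \frac{t}{2}$
$\left(\frac{1}{51 - 32} + 23\right) - 11 \left(o{\left(5,-3 \right)} - p{\left(9,8 \right)}\right) = \left(\frac{1}{51 - 32} + 23\right) - 11 \left(\frac{1}{2} \cdot 5 - \left(- \frac{1}{7} - \frac{8}{7}\right)\right) = \left(\frac{1}{19} + 23\right) - 11 \left(\frac{5}{2} - \left(- \frac{1}{7} - \frac{8}{7}\right)\right) = \left(\frac{1}{19} + 23\right) - 11 \left(\frac{5}{2} - - \frac{9}{7}\right) = \frac{438}{19} - 11 \left(\frac{5}{2} + \frac{9}{7}\right) = \frac{438}{19} - \frac{583}{14} = - \frac{4945}{266}$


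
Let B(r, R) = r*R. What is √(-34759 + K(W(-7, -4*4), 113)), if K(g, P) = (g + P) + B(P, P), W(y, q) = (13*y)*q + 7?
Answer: I*√20414 ≈ 142.88*I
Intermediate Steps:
W(y, q) = 7 + 13*q*y (W(y, q) = 13*q*y + 7 = 7 + 13*q*y)
B(r, R) = R*r
K(g, P) = P + g + P² (K(g, P) = (g + P) + P*P = (P + g) + P² = P + g + P²)
√(-34759 + K(W(-7, -4*4), 113)) = √(-34759 + (113 + (7 + 13*(-4*4)*(-7)) + 113²)) = √(-34759 + (113 + (7 + 13*(-16)*(-7)) + 12769)) = √(-34759 + (113 + (7 + 1456) + 12769)) = √(-34759 + (113 + 1463 + 12769)) = √(-34759 + 14345) = √(-20414) = I*√20414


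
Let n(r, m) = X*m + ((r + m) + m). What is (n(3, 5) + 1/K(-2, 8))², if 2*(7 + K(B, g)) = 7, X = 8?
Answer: 136161/49 ≈ 2778.8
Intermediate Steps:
K(B, g) = -7/2 (K(B, g) = -7 + (½)*7 = -7 + 7/2 = -7/2)
n(r, m) = r + 10*m (n(r, m) = 8*m + ((r + m) + m) = 8*m + ((m + r) + m) = 8*m + (r + 2*m) = r + 10*m)
(n(3, 5) + 1/K(-2, 8))² = ((3 + 10*5) + 1/(-7/2))² = ((3 + 50) - 2/7)² = (53 - 2/7)² = (369/7)² = 136161/49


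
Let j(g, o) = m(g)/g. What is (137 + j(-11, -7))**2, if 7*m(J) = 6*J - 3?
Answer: 112741924/5929 ≈ 19015.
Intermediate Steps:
m(J) = -3/7 + 6*J/7 (m(J) = (6*J - 3)/7 = (-3 + 6*J)/7 = -3/7 + 6*J/7)
j(g, o) = (-3/7 + 6*g/7)/g
(137 + j(-11, -7))**2 = (137 + (3/7)*(-1 + 2*(-11))/(-11))**2 = (137 + (3/7)*(-1/11)*(-1 - 22))**2 = (137 + (3/7)*(-1/11)*(-23))**2 = (137 + 69/77)**2 = (10618/77)**2 = 112741924/5929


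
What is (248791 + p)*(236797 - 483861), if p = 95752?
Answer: -85124171752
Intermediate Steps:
(248791 + p)*(236797 - 483861) = (248791 + 95752)*(236797 - 483861) = 344543*(-247064) = -85124171752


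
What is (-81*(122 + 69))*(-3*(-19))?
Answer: -881847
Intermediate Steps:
(-81*(122 + 69))*(-3*(-19)) = -81*191*57 = -15471*57 = -881847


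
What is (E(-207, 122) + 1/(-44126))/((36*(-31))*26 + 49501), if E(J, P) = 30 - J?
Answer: 10457861/903921110 ≈ 0.011569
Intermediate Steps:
(E(-207, 122) + 1/(-44126))/((36*(-31))*26 + 49501) = ((30 - 1*(-207)) + 1/(-44126))/((36*(-31))*26 + 49501) = ((30 + 207) - 1/44126)/(-1116*26 + 49501) = (237 - 1/44126)/(-29016 + 49501) = (10457861/44126)/20485 = (10457861/44126)*(1/20485) = 10457861/903921110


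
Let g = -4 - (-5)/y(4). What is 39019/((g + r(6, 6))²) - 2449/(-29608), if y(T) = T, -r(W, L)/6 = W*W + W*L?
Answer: 25890465161/89538174568 ≈ 0.28916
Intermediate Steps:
r(W, L) = -6*W² - 6*L*W (r(W, L) = -6*(W*W + W*L) = -6*(W² + L*W) = -6*W² - 6*L*W)
g = -11/4 (g = -4 - (-5)/4 = -4 - 5*(-¼) = -4 + 5/4 = -11/4 ≈ -2.7500)
39019/((g + r(6, 6))²) - 2449/(-29608) = 39019/((-11/4 - 6*6*(6 + 6))²) - 2449/(-29608) = 39019/((-11/4 - 6*6*12)²) - 2449*(-1/29608) = 39019/((-11/4 - 432)²) + 2449/29608 = 39019/((-1739/4)²) + 2449/29608 = 39019/(3024121/16) + 2449/29608 = 39019*(16/3024121) + 2449/29608 = 624304/3024121 + 2449/29608 = 25890465161/89538174568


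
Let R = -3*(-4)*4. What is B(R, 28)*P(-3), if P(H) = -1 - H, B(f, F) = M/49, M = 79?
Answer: 158/49 ≈ 3.2245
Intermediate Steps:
R = 48 (R = 12*4 = 48)
B(f, F) = 79/49
B(R, 28)*P(-3) = 79*(-1 - 1*(-3))/49 = 79*(-1 + 3)/49 = (79/49)*2 = 158/49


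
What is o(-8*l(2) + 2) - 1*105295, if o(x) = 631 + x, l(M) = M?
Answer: -104678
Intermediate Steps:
o(-8*l(2) + 2) - 1*105295 = (631 + (-8*2 + 2)) - 1*105295 = (631 + (-16 + 2)) - 105295 = (631 - 14) - 105295 = 617 - 105295 = -104678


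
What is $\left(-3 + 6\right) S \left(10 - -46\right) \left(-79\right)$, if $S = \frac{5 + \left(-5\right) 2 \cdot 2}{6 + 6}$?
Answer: $16590$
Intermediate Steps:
$S = - \frac{5}{4}$ ($S = \frac{5 - 20}{12} = \left(5 - 20\right) \frac{1}{12} = \left(-15\right) \frac{1}{12} = - \frac{5}{4} \approx -1.25$)
$\left(-3 + 6\right) S \left(10 - -46\right) \left(-79\right) = \left(-3 + 6\right) \left(- \frac{5}{4}\right) \left(10 - -46\right) \left(-79\right) = 3 \left(- \frac{5}{4}\right) \left(10 + 46\right) \left(-79\right) = \left(- \frac{15}{4}\right) 56 \left(-79\right) = \left(-210\right) \left(-79\right) = 16590$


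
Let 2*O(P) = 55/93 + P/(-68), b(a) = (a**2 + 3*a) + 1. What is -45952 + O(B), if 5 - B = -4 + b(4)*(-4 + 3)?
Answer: -290600345/6324 ≈ -45952.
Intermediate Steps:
b(a) = 1 + a**2 + 3*a
B = 38 (B = 5 - (-4 + (1 + 4**2 + 3*4)*(-4 + 3)) = 5 - (-4 + (1 + 16 + 12)*(-1)) = 5 - (-4 + 29*(-1)) = 5 - (-4 - 29) = 5 - 1*(-33) = 5 + 33 = 38)
O(P) = 55/186 - P/136 (O(P) = (55/93 + P/(-68))/2 = (55*(1/93) + P*(-1/68))/2 = (55/93 - P/68)/2 = 55/186 - P/136)
-45952 + O(B) = -45952 + (55/186 - 1/136*38) = -45952 + (55/186 - 19/68) = -45952 + 103/6324 = -290600345/6324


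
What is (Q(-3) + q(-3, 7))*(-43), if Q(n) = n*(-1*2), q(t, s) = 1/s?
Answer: -1849/7 ≈ -264.14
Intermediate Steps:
Q(n) = -2*n (Q(n) = n*(-2) = -2*n)
(Q(-3) + q(-3, 7))*(-43) = (-2*(-3) + 1/7)*(-43) = (6 + ⅐)*(-43) = (43/7)*(-43) = -1849/7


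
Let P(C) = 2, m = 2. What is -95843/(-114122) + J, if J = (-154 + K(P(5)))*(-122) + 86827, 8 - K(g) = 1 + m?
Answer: 11983476453/114122 ≈ 1.0501e+5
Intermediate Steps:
K(g) = 5 (K(g) = 8 - (1 + 2) = 8 - 1*3 = 8 - 3 = 5)
J = 105005 (J = (-154 + 5)*(-122) + 86827 = -149*(-122) + 86827 = 18178 + 86827 = 105005)
-95843/(-114122) + J = -95843/(-114122) + 105005 = -95843*(-1/114122) + 105005 = 95843/114122 + 105005 = 11983476453/114122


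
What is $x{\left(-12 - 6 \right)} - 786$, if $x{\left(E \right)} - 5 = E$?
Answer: $-799$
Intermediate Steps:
$x{\left(E \right)} = 5 + E$
$x{\left(-12 - 6 \right)} - 786 = \left(5 - 18\right) - 786 = -13 - 786 = -799$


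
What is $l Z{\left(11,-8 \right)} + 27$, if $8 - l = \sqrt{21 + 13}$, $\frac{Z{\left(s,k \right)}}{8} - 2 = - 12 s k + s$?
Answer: $68443 - 8552 \sqrt{34} \approx 18577.0$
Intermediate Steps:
$Z{\left(s,k \right)} = 16 + 8 s - 96 k s$ ($Z{\left(s,k \right)} = 16 + 8 \left(- 12 s k + s\right) = 16 + 8 \left(- 12 k s + s\right) = 16 + 8 \left(s - 12 k s\right) = 16 - \left(- 8 s + 96 k s\right) = 16 + 8 s - 96 k s$)
$l = 8 - \sqrt{34}$ ($l = 8 - \sqrt{21 + 13} = 8 - \sqrt{34} \approx 2.169$)
$l Z{\left(11,-8 \right)} + 27 = \left(8 - \sqrt{34}\right) \left(16 + 8 \cdot 11 - \left(-768\right) 11\right) + 27 = \left(8 - \sqrt{34}\right) \left(16 + 88 + 8448\right) + 27 = \left(8 - \sqrt{34}\right) 8552 + 27 = \left(68416 - 8552 \sqrt{34}\right) + 27 = 68443 - 8552 \sqrt{34}$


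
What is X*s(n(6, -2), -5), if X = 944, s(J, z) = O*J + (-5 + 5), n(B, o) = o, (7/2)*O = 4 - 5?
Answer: 3776/7 ≈ 539.43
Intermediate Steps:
O = -2/7 (O = 2*(4 - 5)/7 = (2/7)*(-1) = -2/7 ≈ -0.28571)
s(J, z) = -2*J/7 (s(J, z) = -2*J/7 + (-5 + 5) = -2*J/7 + 0 = -2*J/7)
X*s(n(6, -2), -5) = 944*(-2/7*(-2)) = 944*(4/7) = 3776/7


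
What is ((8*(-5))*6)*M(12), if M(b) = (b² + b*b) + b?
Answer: -72000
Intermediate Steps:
M(b) = b + 2*b² (M(b) = (b² + b²) + b = 2*b² + b = b + 2*b²)
((8*(-5))*6)*M(12) = ((8*(-5))*6)*(12*(1 + 2*12)) = (-40*6)*(12*(1 + 24)) = -2880*25 = -240*300 = -72000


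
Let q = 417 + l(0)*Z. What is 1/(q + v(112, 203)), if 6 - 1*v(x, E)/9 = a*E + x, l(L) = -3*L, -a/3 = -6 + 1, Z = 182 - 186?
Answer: -1/27942 ≈ -3.5788e-5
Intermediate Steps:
Z = -4
a = 15 (a = -3*(-6 + 1) = -3*(-5) = 15)
v(x, E) = 54 - 135*E - 9*x (v(x, E) = 54 - 9*(15*E + x) = 54 - 9*(x + 15*E) = 54 + (-135*E - 9*x) = 54 - 135*E - 9*x)
q = 417 (q = 417 - 3*0*(-4) = 417 + 0*(-4) = 417 + 0 = 417)
1/(q + v(112, 203)) = 1/(417 + (54 - 135*203 - 9*112)) = 1/(417 + (54 - 27405 - 1008)) = 1/(417 - 28359) = 1/(-27942) = -1/27942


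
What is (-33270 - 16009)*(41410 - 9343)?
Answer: -1580229693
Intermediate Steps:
(-33270 - 16009)*(41410 - 9343) = -49279*32067 = -1580229693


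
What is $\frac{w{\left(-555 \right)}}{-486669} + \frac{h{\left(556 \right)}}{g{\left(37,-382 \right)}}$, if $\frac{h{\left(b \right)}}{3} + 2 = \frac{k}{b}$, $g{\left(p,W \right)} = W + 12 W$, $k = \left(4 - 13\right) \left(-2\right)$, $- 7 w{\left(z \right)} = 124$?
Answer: $\frac{185856605}{151712561364} \approx 0.0012251$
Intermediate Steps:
$w{\left(z \right)} = - \frac{124}{7}$ ($w{\left(z \right)} = \left(- \frac{1}{7}\right) 124 = - \frac{124}{7}$)
$k = 18$ ($k = \left(-9\right) \left(-2\right) = 18$)
$g{\left(p,W \right)} = 13 W$
$h{\left(b \right)} = -6 + \frac{54}{b}$ ($h{\left(b \right)} = -6 + 3 \frac{18}{b} = -6 + \frac{54}{b}$)
$\frac{w{\left(-555 \right)}}{-486669} + \frac{h{\left(556 \right)}}{g{\left(37,-382 \right)}} = - \frac{124}{7 \left(-486669\right)} + \frac{-6 + \frac{54}{556}}{13 \left(-382\right)} = \left(- \frac{124}{7}\right) \left(- \frac{1}{486669}\right) + \frac{-6 + 54 \cdot \frac{1}{556}}{-4966} = \frac{4}{109893} + \left(-6 + \frac{27}{278}\right) \left(- \frac{1}{4966}\right) = \frac{4}{109893} - - \frac{1641}{1380548} = \frac{4}{109893} + \frac{1641}{1380548} = \frac{185856605}{151712561364}$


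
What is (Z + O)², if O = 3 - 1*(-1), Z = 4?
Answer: 64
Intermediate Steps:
O = 4 (O = 3 + 1 = 4)
(Z + O)² = (4 + 4)² = 8² = 64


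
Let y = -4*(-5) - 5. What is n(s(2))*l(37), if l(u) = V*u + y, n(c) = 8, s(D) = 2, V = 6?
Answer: 1896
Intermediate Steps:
y = 15 (y = 20 - 5 = 15)
l(u) = 15 + 6*u (l(u) = 6*u + 15 = 15 + 6*u)
n(s(2))*l(37) = 8*(15 + 6*37) = 8*(15 + 222) = 8*237 = 1896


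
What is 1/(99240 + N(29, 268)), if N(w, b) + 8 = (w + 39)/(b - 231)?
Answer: 37/3671652 ≈ 1.0077e-5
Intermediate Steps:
N(w, b) = -8 + (39 + w)/(-231 + b) (N(w, b) = -8 + (w + 39)/(b - 231) = -8 + (39 + w)/(-231 + b))
1/(99240 + N(29, 268)) = 1/(99240 + (1887 + 29 - 8*268)/(-231 + 268)) = 1/(99240 + (1887 + 29 - 2144)/37) = 1/(99240 + (1/37)*(-228)) = 1/(99240 - 228/37) = 1/(3671652/37) = 37/3671652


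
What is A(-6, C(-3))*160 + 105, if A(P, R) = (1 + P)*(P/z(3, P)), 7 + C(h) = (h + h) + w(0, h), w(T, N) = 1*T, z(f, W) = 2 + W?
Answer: -1095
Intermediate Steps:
w(T, N) = T
C(h) = -7 + 2*h (C(h) = -7 + ((h + h) + 0) = -7 + (2*h + 0) = -7 + 2*h)
A(P, R) = P*(1 + P)/(2 + P) (A(P, R) = (1 + P)*(P/(2 + P)) = P*(1 + P)/(2 + P))
A(-6, C(-3))*160 + 105 = -6*(1 - 6)/(2 - 6)*160 + 105 = -6*(-5)/(-4)*160 + 105 = -6*(-1/4)*(-5)*160 + 105 = -15/2*160 + 105 = -1200 + 105 = -1095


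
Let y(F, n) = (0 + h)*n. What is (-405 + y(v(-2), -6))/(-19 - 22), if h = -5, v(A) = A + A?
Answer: 375/41 ≈ 9.1463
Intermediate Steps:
v(A) = 2*A
y(F, n) = -5*n (y(F, n) = (0 - 5)*n = -5*n)
(-405 + y(v(-2), -6))/(-19 - 22) = (-405 - 5*(-6))/(-19 - 22) = (-405 + 30)/(-41) = -375*(-1/41) = 375/41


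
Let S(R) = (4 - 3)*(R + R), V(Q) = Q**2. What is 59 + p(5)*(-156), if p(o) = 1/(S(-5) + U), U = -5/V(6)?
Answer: 27151/365 ≈ 74.386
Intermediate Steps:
S(R) = 2*R (S(R) = 1*(2*R) = 2*R)
U = -5/36 (U = -5/(6**2) = -5/36 ≈ -0.13889)
p(o) = -36/365 (p(o) = 1/(2*(-5) - 5/36) = 1/(-10 - 5/36) = 1/(-365/36) = -36/365)
59 + p(5)*(-156) = 59 - 36/365*(-156) = 59 + 5616/365 = 27151/365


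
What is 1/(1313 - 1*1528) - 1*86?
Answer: -18491/215 ≈ -86.005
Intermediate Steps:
1/(1313 - 1*1528) - 1*86 = 1/(1313 - 1528) - 86 = 1/(-215) - 86 = -1/215 - 86 = -18491/215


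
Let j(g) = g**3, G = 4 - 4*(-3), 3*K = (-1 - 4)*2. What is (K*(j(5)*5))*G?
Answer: -100000/3 ≈ -33333.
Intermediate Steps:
K = -10/3 (K = ((-1 - 4)*2)/3 = (-5*2)/3 = (1/3)*(-10) = -10/3 ≈ -3.3333)
G = 16 (G = 4 + 12 = 16)
(K*(j(5)*5))*G = -10*5**3*5/3*16 = -1250*5/3*16 = -10/3*625*16 = -6250/3*16 = -100000/3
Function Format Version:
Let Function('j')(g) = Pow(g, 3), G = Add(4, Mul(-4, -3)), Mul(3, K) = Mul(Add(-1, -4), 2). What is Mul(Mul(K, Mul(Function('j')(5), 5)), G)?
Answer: Rational(-100000, 3) ≈ -33333.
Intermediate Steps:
K = Rational(-10, 3) (K = Mul(Rational(1, 3), Mul(Add(-1, -4), 2)) = Mul(Rational(1, 3), Mul(-5, 2)) = Mul(Rational(1, 3), -10) = Rational(-10, 3) ≈ -3.3333)
G = 16 (G = Add(4, 12) = 16)
Mul(Mul(K, Mul(Function('j')(5), 5)), G) = Mul(Mul(Rational(-10, 3), Mul(Pow(5, 3), 5)), 16) = Mul(Mul(Rational(-10, 3), Mul(125, 5)), 16) = Mul(Mul(Rational(-10, 3), 625), 16) = Mul(Rational(-6250, 3), 16) = Rational(-100000, 3)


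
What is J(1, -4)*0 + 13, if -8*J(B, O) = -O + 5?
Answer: 13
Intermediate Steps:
J(B, O) = -5/8 + O/8 (J(B, O) = -(-O + 5)/8 = -(5 - O)/8 = -5/8 + O/8)
J(1, -4)*0 + 13 = (-5/8 + (⅛)*(-4))*0 + 13 = (-5/8 - ½)*0 + 13 = -9/8*0 + 13 = 0 + 13 = 13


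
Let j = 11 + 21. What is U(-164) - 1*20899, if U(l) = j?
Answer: -20867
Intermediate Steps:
j = 32
U(l) = 32
U(-164) - 1*20899 = 32 - 1*20899 = 32 - 20899 = -20867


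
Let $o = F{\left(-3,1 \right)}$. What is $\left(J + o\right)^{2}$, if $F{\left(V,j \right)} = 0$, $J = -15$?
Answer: $225$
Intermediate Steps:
$o = 0$
$\left(J + o\right)^{2} = \left(-15 + 0\right)^{2} = \left(-15\right)^{2} = 225$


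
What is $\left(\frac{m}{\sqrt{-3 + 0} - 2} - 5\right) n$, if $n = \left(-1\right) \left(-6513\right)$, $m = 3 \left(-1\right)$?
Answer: $- \frac{188877}{7} + \frac{19539 i \sqrt{3}}{7} \approx -26982.0 + 4834.6 i$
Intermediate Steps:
$m = -3$
$n = 6513$
$\left(\frac{m}{\sqrt{-3 + 0} - 2} - 5\right) n = \left(- \frac{3}{\sqrt{-3 + 0} - 2} - 5\right) 6513 = \left(- \frac{3}{\sqrt{-3} - 2} - 5\right) 6513 = \left(- \frac{3}{i \sqrt{3} - 2} - 5\right) 6513 = \left(- \frac{3}{-2 + i \sqrt{3}} - 5\right) 6513 = \left(-5 - \frac{3}{-2 + i \sqrt{3}}\right) 6513 = -32565 - \frac{19539}{-2 + i \sqrt{3}}$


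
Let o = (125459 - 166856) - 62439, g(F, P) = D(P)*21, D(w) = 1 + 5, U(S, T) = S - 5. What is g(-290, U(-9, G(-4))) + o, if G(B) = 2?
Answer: -103710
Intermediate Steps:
U(S, T) = -5 + S
D(w) = 6
g(F, P) = 126 (g(F, P) = 6*21 = 126)
o = -103836 (o = -41397 - 62439 = -103836)
g(-290, U(-9, G(-4))) + o = 126 - 103836 = -103710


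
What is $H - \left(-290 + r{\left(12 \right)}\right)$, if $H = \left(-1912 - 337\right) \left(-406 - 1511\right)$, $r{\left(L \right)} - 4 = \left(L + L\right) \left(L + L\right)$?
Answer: $4311043$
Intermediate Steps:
$r{\left(L \right)} = 4 + 4 L^{2}$ ($r{\left(L \right)} = 4 + \left(L + L\right) \left(L + L\right) = 4 + 2 L 2 L = 4 + 4 L^{2}$)
$H = 4311333$ ($H = \left(-2249\right) \left(-1917\right) = 4311333$)
$H - \left(-290 + r{\left(12 \right)}\right) = 4311333 + \left(10 \cdot 29 - \left(4 + 4 \cdot 12^{2}\right)\right) = 4311333 + \left(290 - \left(4 + 4 \cdot 144\right)\right) = 4311333 + \left(290 - \left(4 + 576\right)\right) = 4311333 + \left(290 - 580\right) = 4311333 - 290 = 4311043$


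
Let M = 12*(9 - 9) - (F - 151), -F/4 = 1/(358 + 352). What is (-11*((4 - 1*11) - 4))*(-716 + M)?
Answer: -24269333/355 ≈ -68364.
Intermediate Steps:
F = -2/355 (F = -4/(358 + 352) = -4/710 = -4*1/710 = -2/355 ≈ -0.0056338)
M = 53607/355 (M = 12*(9 - 9) - (-2/355 - 151) = 12*0 - 1*(-53607/355) = 0 + 53607/355 = 53607/355 ≈ 151.01)
(-11*((4 - 1*11) - 4))*(-716 + M) = (-11*((4 - 1*11) - 4))*(-716 + 53607/355) = -11*((4 - 11) - 4)*(-200573/355) = -11*(-7 - 4)*(-200573/355) = -11*(-11)*(-200573/355) = 121*(-200573/355) = -24269333/355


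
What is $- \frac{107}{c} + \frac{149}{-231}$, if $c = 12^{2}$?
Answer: $- \frac{15391}{11088} \approx -1.3881$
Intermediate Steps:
$c = 144$
$- \frac{107}{c} + \frac{149}{-231} = - \frac{107}{144} + \frac{149}{-231} = \left(-107\right) \frac{1}{144} + 149 \left(- \frac{1}{231}\right) = - \frac{107}{144} - \frac{149}{231} = - \frac{15391}{11088}$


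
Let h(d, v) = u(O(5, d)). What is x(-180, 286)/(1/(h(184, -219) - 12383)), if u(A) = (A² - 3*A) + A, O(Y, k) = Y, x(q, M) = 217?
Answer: -2683856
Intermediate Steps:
u(A) = A² - 2*A
h(d, v) = 15 (h(d, v) = 5*(-2 + 5) = 5*3 = 15)
x(-180, 286)/(1/(h(184, -219) - 12383)) = 217/(1/(15 - 12383)) = 217/(1/(-12368)) = 217/(-1/12368) = 217*(-12368) = -2683856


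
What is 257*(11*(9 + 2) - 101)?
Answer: 5140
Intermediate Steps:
257*(11*(9 + 2) - 101) = 257*(11*11 - 101) = 257*(121 - 101) = 257*20 = 5140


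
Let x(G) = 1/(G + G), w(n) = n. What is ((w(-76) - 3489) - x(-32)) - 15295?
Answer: -1207039/64 ≈ -18860.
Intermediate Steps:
x(G) = 1/(2*G)
((w(-76) - 3489) - x(-32)) - 15295 = ((-76 - 3489) - 1/(2*(-32))) - 15295 = (-3565 - (-1)/(2*32)) - 15295 = (-3565 - 1*(-1/64)) - 15295 = (-3565 + 1/64) - 15295 = -228159/64 - 15295 = -1207039/64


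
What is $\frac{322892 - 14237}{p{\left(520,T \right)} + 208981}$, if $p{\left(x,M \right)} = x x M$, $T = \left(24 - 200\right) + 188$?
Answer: $\frac{308655}{3453781} \approx 0.089367$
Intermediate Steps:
$T = 12$ ($T = -176 + 188 = 12$)
$p{\left(x,M \right)} = M x^{2}$ ($p{\left(x,M \right)} = x^{2} M = M x^{2}$)
$\frac{322892 - 14237}{p{\left(520,T \right)} + 208981} = \frac{322892 - 14237}{12 \cdot 520^{2} + 208981} = \frac{308655}{12 \cdot 270400 + 208981} = \frac{308655}{3244800 + 208981} = \frac{308655}{3453781}$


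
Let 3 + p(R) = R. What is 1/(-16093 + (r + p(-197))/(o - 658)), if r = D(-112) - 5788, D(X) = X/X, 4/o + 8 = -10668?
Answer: -1756203/28246595576 ≈ -6.2174e-5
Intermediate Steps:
o = -1/2669 (o = 4/(-8 - 10668) = 4/(-10676) = 4*(-1/10676) = -1/2669 ≈ -0.00037467)
p(R) = -3 + R
D(X) = 1
r = -5787 (r = 1 - 5788 = -5787)
1/(-16093 + (r + p(-197))/(o - 658)) = 1/(-16093 + (-5787 + (-3 - 197))/(-1/2669 - 658)) = 1/(-16093 + (-5787 - 200)/(-1756203/2669)) = 1/(-16093 - 5987*(-2669/1756203)) = 1/(-16093 + 15979303/1756203) = 1/(-28246595576/1756203) = -1756203/28246595576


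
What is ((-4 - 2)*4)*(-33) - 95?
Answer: 697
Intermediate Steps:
((-4 - 2)*4)*(-33) - 95 = -6*4*(-33) - 95 = -24*(-33) - 95 = 792 - 95 = 697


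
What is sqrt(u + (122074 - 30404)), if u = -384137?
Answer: I*sqrt(292467) ≈ 540.8*I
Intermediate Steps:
sqrt(u + (122074 - 30404)) = sqrt(-384137 + (122074 - 30404)) = sqrt(-384137 + 91670) = sqrt(-292467) = I*sqrt(292467)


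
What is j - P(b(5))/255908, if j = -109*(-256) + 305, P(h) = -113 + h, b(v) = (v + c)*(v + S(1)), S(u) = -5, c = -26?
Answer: 7218908885/255908 ≈ 28209.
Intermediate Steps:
b(v) = (-26 + v)*(-5 + v) (b(v) = (v - 26)*(v - 5) = (-26 + v)*(-5 + v))
j = 28209 (j = 27904 + 305 = 28209)
j - P(b(5))/255908 = 28209 - (-113 + (130 + 5² - 31*5))/255908 = 28209 - (-113 + (130 + 25 - 155))/255908 = 28209 - (-113 + 0)/255908 = 28209 - (-113)/255908 = 28209 - 1*(-113/255908) = 28209 + 113/255908 = 7218908885/255908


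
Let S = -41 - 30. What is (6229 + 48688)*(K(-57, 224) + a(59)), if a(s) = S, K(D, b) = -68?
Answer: -7633463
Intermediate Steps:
S = -71
a(s) = -71
(6229 + 48688)*(K(-57, 224) + a(59)) = (6229 + 48688)*(-68 - 71) = 54917*(-139) = -7633463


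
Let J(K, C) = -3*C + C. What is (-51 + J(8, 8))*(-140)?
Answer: 9380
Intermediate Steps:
J(K, C) = -2*C
(-51 + J(8, 8))*(-140) = (-51 - 2*8)*(-140) = (-51 - 16)*(-140) = -67*(-140) = 9380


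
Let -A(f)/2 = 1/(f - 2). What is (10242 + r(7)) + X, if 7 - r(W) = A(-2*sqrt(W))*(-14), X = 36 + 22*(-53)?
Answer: 27350/3 + 7*sqrt(7)/3 ≈ 9122.8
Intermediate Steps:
A(f) = -2/(-2 + f) (A(f) = -2/(f - 2) = -2/(-2 + f))
X = -1130 (X = 36 - 1166 = -1130)
r(W) = 7 - 28/(-2 - 2*sqrt(W)) (r(W) = 7 - (-2/(-2 - 2*sqrt(W)))*(-14) = 7 - 28/(-2 - 2*sqrt(W)))
(10242 + r(7)) + X = (10242 + 7*(3 + sqrt(7))/(1 + sqrt(7))) - 1130 = 9112 + 7*(3 + sqrt(7))/(1 + sqrt(7))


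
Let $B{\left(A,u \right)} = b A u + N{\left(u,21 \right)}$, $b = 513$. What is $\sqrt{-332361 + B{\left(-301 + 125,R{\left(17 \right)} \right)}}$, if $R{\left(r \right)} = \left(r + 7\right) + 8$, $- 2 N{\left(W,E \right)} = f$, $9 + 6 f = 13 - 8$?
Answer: $\frac{i \sqrt{28994190}}{3} \approx 1794.9 i$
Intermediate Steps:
$f = - \frac{2}{3}$ ($f = - \frac{3}{2} + \frac{13 - 8}{6} = - \frac{3}{2} + \frac{1}{6} \cdot 5 = - \frac{3}{2} + \frac{5}{6} = - \frac{2}{3} \approx -0.66667$)
$N{\left(W,E \right)} = \frac{1}{3}$ ($N{\left(W,E \right)} = \left(- \frac{1}{2}\right) \left(- \frac{2}{3}\right) = \frac{1}{3}$)
$R{\left(r \right)} = 15 + r$ ($R{\left(r \right)} = \left(7 + r\right) + 8 = 15 + r$)
$B{\left(A,u \right)} = \frac{1}{3} + 513 A u$ ($B{\left(A,u \right)} = 513 A u + \frac{1}{3} = \frac{1}{3} + 513 A u$)
$\sqrt{-332361 + B{\left(-301 + 125,R{\left(17 \right)} \right)}} = \sqrt{-332361 + \left(\frac{1}{3} + 513 \left(-301 + 125\right) \left(15 + 17\right)\right)} = \sqrt{-332361 + \left(\frac{1}{3} + 513 \left(-176\right) 32\right)} = \sqrt{-332361 + \left(\frac{1}{3} - 2889216\right)} = \sqrt{-332361 - \frac{8667647}{3}} = \sqrt{- \frac{9664730}{3}} = \frac{i \sqrt{28994190}}{3}$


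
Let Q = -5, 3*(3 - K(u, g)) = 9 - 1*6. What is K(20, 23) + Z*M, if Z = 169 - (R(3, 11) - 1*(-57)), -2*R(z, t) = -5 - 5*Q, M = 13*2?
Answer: 3174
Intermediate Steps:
K(u, g) = 2 (K(u, g) = 3 - (9 - 1*6)/3 = 3 - (9 - 6)/3 = 3 - 1/3*3 = 3 - 1 = 2)
M = 26
R(z, t) = -10 (R(z, t) = -(-5 - 5*(-5))/2 = -(-5 + 25)/2 = -1/2*20 = -10)
Z = 122 (Z = 169 - (-10 - 1*(-57)) = 169 - (-10 + 57) = 169 - 1*47 = 169 - 47 = 122)
K(20, 23) + Z*M = 2 + 122*26 = 2 + 3172 = 3174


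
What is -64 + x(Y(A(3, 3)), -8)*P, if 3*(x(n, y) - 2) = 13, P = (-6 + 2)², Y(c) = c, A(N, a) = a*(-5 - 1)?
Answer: 112/3 ≈ 37.333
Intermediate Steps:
A(N, a) = -6*a (A(N, a) = a*(-6) = -6*a)
P = 16 (P = (-4)² = 16)
x(n, y) = 19/3 (x(n, y) = 2 + (⅓)*13 = 2 + 13/3 = 19/3)
-64 + x(Y(A(3, 3)), -8)*P = -64 + (19/3)*16 = -64 + 304/3 = 112/3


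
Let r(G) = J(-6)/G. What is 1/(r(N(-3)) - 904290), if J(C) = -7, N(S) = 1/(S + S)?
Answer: -1/904248 ≈ -1.1059e-6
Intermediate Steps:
N(S) = 1/(2*S)
r(G) = -7/G
1/(r(N(-3)) - 904290) = 1/(-7/((½)/(-3)) - 904290) = 1/(-7/((½)*(-⅓)) - 904290) = 1/(-7/(-⅙) - 904290) = 1/(-7*(-6) - 904290) = 1/(42 - 904290) = 1/(-904248) = -1/904248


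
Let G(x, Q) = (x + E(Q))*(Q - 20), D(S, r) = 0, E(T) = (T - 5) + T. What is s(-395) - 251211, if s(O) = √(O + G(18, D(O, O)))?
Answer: -251211 + I*√655 ≈ -2.5121e+5 + 25.593*I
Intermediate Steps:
E(T) = -5 + 2*T (E(T) = (-5 + T) + T = -5 + 2*T)
G(x, Q) = (-20 + Q)*(-5 + x + 2*Q) (G(x, Q) = (x + (-5 + 2*Q))*(Q - 20) = (-5 + x + 2*Q)*(-20 + Q) = (-20 + Q)*(-5 + x + 2*Q))
s(O) = √(-260 + O) (s(O) = √(O + (100 - 45*0 - 20*18 + 2*0² + 0*18)) = √(O + (100 + 0 - 360 + 2*0 + 0)) = √(O + (100 + 0 - 360 + 0 + 0)) = √(O - 260) = √(-260 + O))
s(-395) - 251211 = √(-260 - 395) - 251211 = √(-655) - 251211 = I*√655 - 251211 = -251211 + I*√655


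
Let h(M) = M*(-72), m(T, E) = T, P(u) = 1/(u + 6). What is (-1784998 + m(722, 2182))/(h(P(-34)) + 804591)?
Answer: -12489932/5632155 ≈ -2.2176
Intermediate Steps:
P(u) = 1/(6 + u)
h(M) = -72*M
(-1784998 + m(722, 2182))/(h(P(-34)) + 804591) = (-1784998 + 722)/(-72/(6 - 34) + 804591) = -1784276/(-72/(-28) + 804591) = -1784276/(-72*(-1/28) + 804591) = -1784276/(18/7 + 804591) = -1784276/5632155/7 = -1784276*7/5632155 = -12489932/5632155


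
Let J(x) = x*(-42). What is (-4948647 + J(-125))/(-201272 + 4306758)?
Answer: -4943397/4105486 ≈ -1.2041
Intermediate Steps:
J(x) = -42*x
(-4948647 + J(-125))/(-201272 + 4306758) = (-4948647 - 42*(-125))/(-201272 + 4306758) = (-4948647 + 5250)/4105486 = -4943397*1/4105486 = -4943397/4105486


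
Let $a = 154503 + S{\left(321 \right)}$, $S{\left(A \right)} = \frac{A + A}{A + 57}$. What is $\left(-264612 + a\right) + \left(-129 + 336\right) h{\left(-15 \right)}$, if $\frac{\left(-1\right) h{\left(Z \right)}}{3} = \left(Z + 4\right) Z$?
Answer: $- \frac{13392055}{63} \approx -2.1257 \cdot 10^{5}$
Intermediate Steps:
$S{\left(A \right)} = \frac{2 A}{57 + A}$
$h{\left(Z \right)} = - 3 Z \left(4 + Z\right)$ ($h{\left(Z \right)} = - 3 \left(Z + 4\right) Z = - 3 \left(4 + Z\right) Z = - 3 Z \left(4 + Z\right)$)
$a = \frac{9733796}{63}$ ($a = 154503 + 2 \cdot 321 \frac{1}{57 + 321} = 154503 + 2 \cdot 321 \cdot \frac{1}{378} = 154503 + \frac{107}{63} = \frac{9733796}{63} \approx 1.545 \cdot 10^{5}$)
$\left(-264612 + a\right) + \left(-129 + 336\right) h{\left(-15 \right)} = \left(-264612 + \frac{9733796}{63}\right) + \left(-129 + 336\right) \left(\left(-3\right) \left(-15\right) \left(4 - 15\right)\right) = - \frac{6936760}{63} + 207 \left(\left(-3\right) \left(-15\right) \left(-11\right)\right) = - \frac{6936760}{63} + 207 \left(-495\right) = - \frac{6936760}{63} - 102465 = - \frac{13392055}{63}$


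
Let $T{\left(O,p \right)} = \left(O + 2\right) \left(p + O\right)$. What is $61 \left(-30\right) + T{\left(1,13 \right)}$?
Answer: $-1788$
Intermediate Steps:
$T{\left(O,p \right)} = \left(2 + O\right) \left(O + p\right)$
$61 \left(-30\right) + T{\left(1,13 \right)} = 61 \left(-30\right) + \left(1^{2} + 2 \cdot 1 + 2 \cdot 13 + 1 \cdot 13\right) = -1830 + \left(1 + 2 + 26 + 13\right) = -1830 + 42 = -1788$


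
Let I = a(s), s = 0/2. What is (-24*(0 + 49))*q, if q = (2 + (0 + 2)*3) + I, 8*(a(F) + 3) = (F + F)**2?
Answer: -5880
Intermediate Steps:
s = 0 (s = 0*(1/2) = 0)
a(F) = -3 + F**2/2 (a(F) = -3 + (F + F)**2/8 = -3 + (2*F)**2/8 = -3 + (4*F**2)/8 = -3 + F**2/2)
I = -3 (I = -3 + (1/2)*0**2 = -3 + (1/2)*0 = -3 + 0 = -3)
q = 5 (q = (2 + (0 + 2)*3) - 3 = (2 + 2*3) - 3 = (2 + 6) - 3 = 8 - 3 = 5)
(-24*(0 + 49))*q = -24*(0 + 49)*5 = -24*49*5 = -1176*5 = -5880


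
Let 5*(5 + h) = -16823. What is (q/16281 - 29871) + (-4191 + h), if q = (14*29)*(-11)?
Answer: -3047141728/81405 ≈ -37432.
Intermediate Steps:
h = -16848/5 (h = -5 + (⅕)*(-16823) = -5 - 16823/5 = -16848/5 ≈ -3369.6)
q = -4466 (q = 406*(-11) = -4466)
(q/16281 - 29871) + (-4191 + h) = (-4466/16281 - 29871) + (-4191 - 16848/5) = (-4466*1/16281 - 29871) - 37803/5 = (-4466/16281 - 29871) - 37803/5 = -486334217/16281 - 37803/5 = -3047141728/81405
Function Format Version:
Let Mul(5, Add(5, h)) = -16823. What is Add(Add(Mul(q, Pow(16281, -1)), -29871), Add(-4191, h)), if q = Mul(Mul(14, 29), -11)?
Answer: Rational(-3047141728, 81405) ≈ -37432.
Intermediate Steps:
h = Rational(-16848, 5) (h = Add(-5, Mul(Rational(1, 5), -16823)) = Add(-5, Rational(-16823, 5)) = Rational(-16848, 5) ≈ -3369.6)
q = -4466 (q = Mul(406, -11) = -4466)
Add(Add(Mul(q, Pow(16281, -1)), -29871), Add(-4191, h)) = Add(Add(Mul(-4466, Pow(16281, -1)), -29871), Add(-4191, Rational(-16848, 5))) = Add(Add(Mul(-4466, Rational(1, 16281)), -29871), Rational(-37803, 5)) = Add(Add(Rational(-4466, 16281), -29871), Rational(-37803, 5)) = Add(Rational(-486334217, 16281), Rational(-37803, 5)) = Rational(-3047141728, 81405)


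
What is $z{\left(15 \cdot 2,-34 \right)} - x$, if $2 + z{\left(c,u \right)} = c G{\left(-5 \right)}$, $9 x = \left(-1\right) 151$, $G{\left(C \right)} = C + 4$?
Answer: $- \frac{137}{9} \approx -15.222$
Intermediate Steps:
$G{\left(C \right)} = 4 + C$
$x = - \frac{151}{9}$ ($x = \frac{\left(-1\right) 151}{9} = \frac{1}{9} \left(-151\right) = - \frac{151}{9} \approx -16.778$)
$z{\left(c,u \right)} = -2 - c$ ($z{\left(c,u \right)} = -2 + c \left(4 - 5\right) = -2 + c \left(-1\right) = -2 - c$)
$z{\left(15 \cdot 2,-34 \right)} - x = \left(-2 - 15 \cdot 2\right) - - \frac{151}{9} = \left(-2 - 30\right) + \frac{151}{9} = -32 + \frac{151}{9} = - \frac{137}{9}$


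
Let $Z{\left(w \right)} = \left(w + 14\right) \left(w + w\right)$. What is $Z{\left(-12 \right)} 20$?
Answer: $-960$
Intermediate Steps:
$Z{\left(w \right)} = 2 w \left(14 + w\right)$ ($Z{\left(w \right)} = \left(14 + w\right) 2 w = 2 w \left(14 + w\right)$)
$Z{\left(-12 \right)} 20 = 2 \left(-12\right) \left(14 - 12\right) 20 = 2 \left(-12\right) 2 \cdot 20 = \left(-48\right) 20 = -960$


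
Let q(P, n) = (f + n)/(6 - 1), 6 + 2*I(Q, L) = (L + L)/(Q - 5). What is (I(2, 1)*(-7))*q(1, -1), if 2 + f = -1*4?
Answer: -98/3 ≈ -32.667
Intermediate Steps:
f = -6 (f = -2 - 1*4 = -2 - 4 = -6)
I(Q, L) = -3 + L/(-5 + Q) (I(Q, L) = -3 + ((L + L)/(Q - 5))/2 = -3 + ((2*L)/(-5 + Q))/2 = -3 + (2*L/(-5 + Q))/2 = -3 + L/(-5 + Q))
q(P, n) = -6/5 + n/5 (q(P, n) = (-6 + n)/(6 - 1) = (-6 + n)/5 = (-6 + n)*(⅕) = -6/5 + n/5)
(I(2, 1)*(-7))*q(1, -1) = (((15 + 1 - 3*2)/(-5 + 2))*(-7))*(-6/5 + (⅕)*(-1)) = (((15 + 1 - 6)/(-3))*(-7))*(-6/5 - ⅕) = (-⅓*10*(-7))*(-7/5) = -10/3*(-7)*(-7/5) = (70/3)*(-7/5) = -98/3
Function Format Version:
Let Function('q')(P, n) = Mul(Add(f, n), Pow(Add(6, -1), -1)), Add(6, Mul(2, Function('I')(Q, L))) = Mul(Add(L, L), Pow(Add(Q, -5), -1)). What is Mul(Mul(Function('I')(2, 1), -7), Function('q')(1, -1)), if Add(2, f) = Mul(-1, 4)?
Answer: Rational(-98, 3) ≈ -32.667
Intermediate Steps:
f = -6 (f = Add(-2, Mul(-1, 4)) = Add(-2, -4) = -6)
Function('I')(Q, L) = Add(-3, Mul(L, Pow(Add(-5, Q), -1))) (Function('I')(Q, L) = Add(-3, Mul(Rational(1, 2), Mul(Add(L, L), Pow(Add(Q, -5), -1)))) = Add(-3, Mul(Rational(1, 2), Mul(Mul(2, L), Pow(Add(-5, Q), -1)))) = Add(-3, Mul(Rational(1, 2), Mul(2, L, Pow(Add(-5, Q), -1)))) = Add(-3, Mul(L, Pow(Add(-5, Q), -1))))
Function('q')(P, n) = Add(Rational(-6, 5), Mul(Rational(1, 5), n)) (Function('q')(P, n) = Mul(Add(-6, n), Pow(Add(6, -1), -1)) = Mul(Add(-6, n), Pow(5, -1)) = Mul(Add(-6, n), Rational(1, 5)) = Add(Rational(-6, 5), Mul(Rational(1, 5), n)))
Mul(Mul(Function('I')(2, 1), -7), Function('q')(1, -1)) = Mul(Mul(Mul(Pow(Add(-5, 2), -1), Add(15, 1, Mul(-3, 2))), -7), Add(Rational(-6, 5), Mul(Rational(1, 5), -1))) = Mul(Mul(Mul(Pow(-3, -1), Add(15, 1, -6)), -7), Add(Rational(-6, 5), Rational(-1, 5))) = Mul(Mul(Mul(Rational(-1, 3), 10), -7), Rational(-7, 5)) = Mul(Mul(Rational(-10, 3), -7), Rational(-7, 5)) = Mul(Rational(70, 3), Rational(-7, 5)) = Rational(-98, 3)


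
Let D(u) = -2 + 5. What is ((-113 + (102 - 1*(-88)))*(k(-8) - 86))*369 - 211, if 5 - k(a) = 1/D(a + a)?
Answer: -2311135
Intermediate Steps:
D(u) = 3
k(a) = 14/3 (k(a) = 5 - 1/3 = 14/3)
((-113 + (102 - 1*(-88)))*(k(-8) - 86))*369 - 211 = ((-113 + (102 - 1*(-88)))*(14/3 - 86))*369 - 211 = ((-113 + (102 + 88))*(-244/3))*369 - 211 = ((-113 + 190)*(-244/3))*369 - 211 = (77*(-244/3))*369 - 211 = -18788/3*369 - 211 = -2310924 - 211 = -2311135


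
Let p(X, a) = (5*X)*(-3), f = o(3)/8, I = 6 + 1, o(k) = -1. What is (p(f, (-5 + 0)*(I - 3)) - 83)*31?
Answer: -20119/8 ≈ -2514.9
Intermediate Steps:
I = 7
f = -⅛ (f = -1/8 = -1*⅛ = -⅛ ≈ -0.12500)
p(X, a) = -15*X
(p(f, (-5 + 0)*(I - 3)) - 83)*31 = (-15*(-⅛) - 83)*31 = (15/8 - 83)*31 = -649/8*31 = -20119/8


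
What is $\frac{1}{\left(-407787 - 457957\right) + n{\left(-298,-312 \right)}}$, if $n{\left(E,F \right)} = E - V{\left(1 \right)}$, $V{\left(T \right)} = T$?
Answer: $- \frac{1}{866043} \approx -1.1547 \cdot 10^{-6}$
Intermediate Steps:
$n{\left(E,F \right)} = -1 + E$ ($n{\left(E,F \right)} = E - 1 = -1 + E$)
$\frac{1}{\left(-407787 - 457957\right) + n{\left(-298,-312 \right)}} = \frac{1}{\left(-407787 - 457957\right) - 299} = \frac{1}{-865744 - 299} = \frac{1}{-866043} = - \frac{1}{866043}$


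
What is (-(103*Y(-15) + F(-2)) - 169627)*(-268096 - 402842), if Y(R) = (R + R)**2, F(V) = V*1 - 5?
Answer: 176000456160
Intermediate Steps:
F(V) = -5 + V (F(V) = V - 5 = -5 + V)
Y(R) = 4*R**2 (Y(R) = (2*R)**2 = 4*R**2)
(-(103*Y(-15) + F(-2)) - 169627)*(-268096 - 402842) = (-(103*(4*(-15)**2) + (-5 - 2)) - 169627)*(-268096 - 402842) = (-(103*(4*225) - 7) - 169627)*(-670938) = (-(103*900 - 7) - 169627)*(-670938) = (-(92700 - 7) - 169627)*(-670938) = (-1*92693 - 169627)*(-670938) = (-92693 - 169627)*(-670938) = -262320*(-670938) = 176000456160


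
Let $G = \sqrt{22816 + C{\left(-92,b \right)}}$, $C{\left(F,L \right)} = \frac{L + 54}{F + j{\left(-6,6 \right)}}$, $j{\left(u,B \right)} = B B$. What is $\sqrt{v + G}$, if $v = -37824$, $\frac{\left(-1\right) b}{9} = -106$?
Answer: $\sqrt{-37824 + \sqrt{22798}} \approx 194.1 i$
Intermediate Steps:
$b = 954$ ($b = \left(-9\right) \left(-106\right) = 954$)
$j{\left(u,B \right)} = B^{2}$
$C{\left(F,L \right)} = \frac{54 + L}{36 + F}$ ($C{\left(F,L \right)} = \frac{L + 54}{F + 6^{2}} = \frac{54 + L}{F + 36} = \frac{54 + L}{36 + F}$)
$G = \sqrt{22798}$ ($G = \sqrt{22816 + \frac{54 + 954}{36 - 92}} = \sqrt{22816 + \frac{1}{-56} \cdot 1008} = \sqrt{22816 - 18} = \sqrt{22798} \approx 150.99$)
$\sqrt{v + G} = \sqrt{-37824 + \sqrt{22798}}$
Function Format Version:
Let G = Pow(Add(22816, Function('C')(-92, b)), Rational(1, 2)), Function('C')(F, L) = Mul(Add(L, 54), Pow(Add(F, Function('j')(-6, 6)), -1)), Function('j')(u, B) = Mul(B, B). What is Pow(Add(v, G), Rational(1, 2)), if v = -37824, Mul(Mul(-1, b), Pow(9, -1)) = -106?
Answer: Pow(Add(-37824, Pow(22798, Rational(1, 2))), Rational(1, 2)) ≈ Mul(194.10, I)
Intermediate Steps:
b = 954 (b = Mul(-9, -106) = 954)
Function('j')(u, B) = Pow(B, 2)
Function('C')(F, L) = Mul(Pow(Add(36, F), -1), Add(54, L)) (Function('C')(F, L) = Mul(Add(L, 54), Pow(Add(F, Pow(6, 2)), -1)) = Mul(Add(54, L), Pow(Add(F, 36), -1)) = Mul(Add(54, L), Pow(Add(36, F), -1)) = Mul(Pow(Add(36, F), -1), Add(54, L)))
G = Pow(22798, Rational(1, 2)) (G = Pow(Add(22816, Mul(Pow(Add(36, -92), -1), Add(54, 954))), Rational(1, 2)) = Pow(Add(22816, Mul(Pow(-56, -1), 1008)), Rational(1, 2)) = Pow(Add(22816, Mul(Rational(-1, 56), 1008)), Rational(1, 2)) = Pow(Add(22816, -18), Rational(1, 2)) = Pow(22798, Rational(1, 2)) ≈ 150.99)
Pow(Add(v, G), Rational(1, 2)) = Pow(Add(-37824, Pow(22798, Rational(1, 2))), Rational(1, 2))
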